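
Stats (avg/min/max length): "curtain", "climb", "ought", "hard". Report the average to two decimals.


Lengths: "curtain"=7, "climb"=5, "ought"=5, "hard"=4
Sum = 21, Count = 4
Average = 21/4 = 5.25
= avg=5.25, min=4, max=7


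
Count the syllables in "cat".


Word: "cat"
Syllable breakdown: cat
Counting: 1 part
= 1 syllable


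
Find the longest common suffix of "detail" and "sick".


Word 1: "detail"
Word 2: "sick"
Comparing from end:
  Pos -1: 'l' != 'k' (stop)
LCS = "" (length 0)


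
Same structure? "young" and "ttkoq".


Pattern of "young": [0, 1, 2, 3, 4]
Pattern of "ttkoq": [0, 0, 1, 2, 3]
Patterns do not match
Same pattern = No


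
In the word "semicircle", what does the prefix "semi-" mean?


Prefix: semi-
As in: semicircle -> semi- + circle
Meaning = half


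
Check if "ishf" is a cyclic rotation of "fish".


Word: "fish", Candidate: "ishf"
Method: check if candidate is substring of word+word
"fishfish" contains "ishf"? Yes
Is rotation = Yes


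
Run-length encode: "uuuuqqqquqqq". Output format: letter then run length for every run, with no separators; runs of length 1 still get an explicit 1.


String: "uuuuqqqquqqq"
Scanning for consecutive runs:
  'u' x 4
  'q' x 4
  'u' x 1
  'q' x 3
RLE = "u4q4u1q3"


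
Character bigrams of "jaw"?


Word: "jaw" (length 3)
Number of bigrams = 3 - 2 + 1 = 2
  Position 0: "ja"
  Position 1: "aw"
Bigrams = "ja", "aw"


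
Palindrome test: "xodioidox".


Word: "xodioidox"
Reversed: "xodioidox"
Forward == Backward? xodioidox == xodioidox
Palindrome = Yes


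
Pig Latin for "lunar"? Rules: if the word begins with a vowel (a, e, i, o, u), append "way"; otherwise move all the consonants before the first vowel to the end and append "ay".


Word: "lunar"
Starts with consonant(s) → move to end, add 'ay'
Consonant cluster: "l"
Pig Latin = "unarlay"


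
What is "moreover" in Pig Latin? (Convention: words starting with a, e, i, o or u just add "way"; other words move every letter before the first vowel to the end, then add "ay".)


Word: "moreover"
Starts with consonant(s) → move to end, add 'ay'
Consonant cluster: "m"
Pig Latin = "oreovermay"


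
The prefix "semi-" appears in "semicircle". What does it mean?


Prefix: semi-
Example: semicircle = semi- + circle
Meaning = half


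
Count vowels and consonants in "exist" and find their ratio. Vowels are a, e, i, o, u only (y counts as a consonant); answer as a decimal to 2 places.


Word: "exist"
Vowels (a,e,i,o,u): 2
Consonants: 3
Ratio = 2/3
= 0.67


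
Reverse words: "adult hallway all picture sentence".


Original: "adult hallway all picture sentence"
Words (1..n): adult | hallway | all | picture | sentence
Reversed (n..1): sentence | picture | all | hallway | adult
Result = "sentence picture all hallway adult"


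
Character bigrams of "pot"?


Word: "pot" (length 3)
Number of bigrams = 3 - 2 + 1 = 2
  Position 0: "po"
  Position 1: "ot"
Bigrams = "po", "ot"


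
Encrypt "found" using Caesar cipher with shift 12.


Word: "found"
Shift: 12
Each letter → (letter + shift) mod 26:
  'f' (5) + 12 = 17 → 'r'
  'o' (14) + 12 = 0 → 'a'
  'u' (20) + 12 = 6 → 'g'
  'n' (13) + 12 = 25 → 'z'
  'd' (3) + 12 = 15 → 'p'
Result = "ragzp"


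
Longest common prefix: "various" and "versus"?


Word 1: "various"
Word 2: "versus"
Comparing from start:
  Pos 0: 'v' == 'v'
  Pos 1: 'a' != 'e' (stop)
LCP = "v" (length 1)


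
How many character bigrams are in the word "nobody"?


Word: "nobody" (length 6)
Number of 2-grams = length - 2 + 1 = 6 - 2 + 1
= 5


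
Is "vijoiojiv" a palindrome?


Word: "vijoiojiv"
Reversed: "vijoiojiv"
Forward == Backward? vijoiojiv == vijoiojiv
Palindrome = Yes


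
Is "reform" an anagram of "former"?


Word 1: "former" → sorted: efmorr
Word 2: "reform" → sorted: efmorr
Same letters? efmorr == efmorr
Anagram = Yes


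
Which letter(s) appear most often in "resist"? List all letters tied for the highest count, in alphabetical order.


Word: "resist"
Letter counts:
  'e': 1
  'i': 1
  'r': 1
  's': 2
  't': 1
Maximum count = 2
Most frequent = 's' (2 times each)


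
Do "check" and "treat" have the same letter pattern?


Pattern of "check": [0, 1, 2, 0, 3]
Pattern of "treat": [0, 1, 2, 3, 0]
Patterns do not match
Same pattern = No


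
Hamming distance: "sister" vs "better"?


Comparing character by character (same length = 6):
  Pos 0: 's' vs 'b' !=
  Pos 1: 'i' vs 'e' !=
  Pos 2: 's' vs 't' !=
  Pos 3: 't' vs 't' =
  Pos 4: 'e' vs 'e' =
  Pos 5: 'r' vs 'r' =
Hamming distance = 3


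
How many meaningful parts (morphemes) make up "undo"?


Word: "undo"
Morphemes: un- | do
Each morpheme carries meaning
= 2 morphemes


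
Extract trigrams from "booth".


Word: "booth" (length 5)
Number of trigrams = 5 - 3 + 1 = 3
  Position 0: "boo"
  Position 1: "oot"
  Position 2: "oth"
Trigrams = "boo", "oot", "oth"


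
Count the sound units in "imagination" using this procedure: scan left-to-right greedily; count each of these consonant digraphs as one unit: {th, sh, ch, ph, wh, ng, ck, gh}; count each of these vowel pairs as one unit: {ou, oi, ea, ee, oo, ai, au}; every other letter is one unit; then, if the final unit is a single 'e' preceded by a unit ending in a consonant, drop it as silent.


Word: "imagination" (11 letters)
Left-to-right scan:
  1. 'i' (letter)
  2. 'm' (letter)
  3. 'a' (letter)
  4. 'g' (letter)
  5. 'i' (letter)
  6. 'n' (letter)
  7. 'a' (letter)
  8. 't' (letter)
  9. 'i' (letter)
  10. 'o' (letter)
  11. 'n' (letter)
Units from scan: 11
Sound units = 11 units


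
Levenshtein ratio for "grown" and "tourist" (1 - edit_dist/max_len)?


Word 1: "grown" (length 5)
Word 2: "tourist" (length 7)
One optimal edit sequence:
  1. insert 't'  (+1)
  2. insert 'o'  (+1)
  3. substitute 'g' -> 'u'  (+1)
  4. keep 'r'
  5. substitute 'o' -> 'i'  (+1)
  6. substitute 'w' -> 's'  (+1)
  7. substitute 'n' -> 't'  (+1)
Edit distance = 6
Max length = max(5, 7) = 7
Similarity = 1 - 6/7
= 0.1429


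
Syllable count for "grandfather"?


Word: "grandfather"
Syllable breakdown: grand · fa · ther
Counting: 3 parts
= 3 syllables


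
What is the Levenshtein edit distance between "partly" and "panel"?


Word 1: "partly" (length 6)
Word 2: "panel" (length 5)
One optimal edit sequence (insert/delete/substitute each cost 1):
  1. keep 'p'
  2. keep 'a'
  3. substitute 'r' -> 'n'  (+1)
  4. substitute 't' -> 'e'  (+1)
  5. keep 'l'
  6. delete 'y'  (+1)
Total edit operations: 3
Edit distance = 3


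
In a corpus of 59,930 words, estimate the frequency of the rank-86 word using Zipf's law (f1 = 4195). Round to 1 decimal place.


Zipf's law: f(r) = f(1) / r
f(1) = 4195
f(86) = 4195 / 86
= 48.8 occurrences


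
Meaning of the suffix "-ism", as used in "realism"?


Suffix: -ism
Example: realism (real + -ism)
Meaning = belief / practice


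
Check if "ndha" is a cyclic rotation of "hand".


Word: "hand", Candidate: "ndha"
Method: check if candidate is substring of word+word
"handhand" contains "ndha"? Yes
Is rotation = Yes


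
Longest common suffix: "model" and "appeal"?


Word 1: "model"
Word 2: "appeal"
Comparing from end:
  Pos -1: 'l' == 'l'
  Pos -2: 'e' != 'a' (stop)
LCS = "l" (length 1)


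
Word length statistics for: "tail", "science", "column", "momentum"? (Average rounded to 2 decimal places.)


Lengths: "tail"=4, "science"=7, "column"=6, "momentum"=8
Sum = 25, Count = 4
Average = 25/4 = 6.25
= avg=6.25, min=4, max=8


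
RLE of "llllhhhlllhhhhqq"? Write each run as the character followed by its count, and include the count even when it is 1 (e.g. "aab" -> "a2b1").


String: "llllhhhlllhhhhqq"
Scanning for consecutive runs:
  'l' x 4
  'h' x 3
  'l' x 3
  'h' x 4
  'q' x 2
RLE = "l4h3l3h4q2"


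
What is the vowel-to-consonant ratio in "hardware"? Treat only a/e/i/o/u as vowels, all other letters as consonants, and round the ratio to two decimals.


Word: "hardware"
Vowels (a,e,i,o,u): 3
Consonants: 5
Ratio = 3/5
= 0.60


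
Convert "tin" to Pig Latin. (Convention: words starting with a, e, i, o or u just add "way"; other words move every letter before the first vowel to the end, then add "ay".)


Word: "tin"
Starts with consonant(s) → move to end, add 'ay'
Consonant cluster: "t"
Pig Latin = "intay"


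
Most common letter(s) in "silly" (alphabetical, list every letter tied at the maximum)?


Word: "silly"
Letter counts:
  'i': 1
  'l': 2
  's': 1
  'y': 1
Maximum count = 2
Most frequent = 'l' (2 times each)


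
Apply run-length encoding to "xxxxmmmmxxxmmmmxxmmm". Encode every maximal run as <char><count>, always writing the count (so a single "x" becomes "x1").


String: "xxxxmmmmxxxmmmmxxmmm"
Scanning for consecutive runs:
  'x' x 4
  'm' x 4
  'x' x 3
  'm' x 4
  'x' x 2
  'm' x 3
RLE = "x4m4x3m4x2m3"


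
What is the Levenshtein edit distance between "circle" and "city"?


Word 1: "circle" (length 6)
Word 2: "city" (length 4)
One optimal edit sequence (insert/delete/substitute each cost 1):
  1. keep 'c'
  2. keep 'i'
  3. delete 'r'  (+1)
  4. delete 'c'  (+1)
  5. substitute 'l' -> 't'  (+1)
  6. substitute 'e' -> 'y'  (+1)
Total edit operations: 4
Edit distance = 4


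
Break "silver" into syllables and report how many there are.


Word: "silver"
Syllable breakdown: sil-ver
Counting: 2 parts
= 2 syllables


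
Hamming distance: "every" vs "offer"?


Comparing character by character (same length = 5):
  Pos 0: 'e' vs 'o' !=
  Pos 1: 'v' vs 'f' !=
  Pos 2: 'e' vs 'f' !=
  Pos 3: 'r' vs 'e' !=
  Pos 4: 'y' vs 'r' !=
Hamming distance = 5


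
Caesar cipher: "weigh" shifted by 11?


Word: "weigh"
Shift: 11
Each letter → (letter + shift) mod 26:
  'w' (22) + 11 = 7 → 'h'
  'e' (4) + 11 = 15 → 'p'
  'i' (8) + 11 = 19 → 't'
  'g' (6) + 11 = 17 → 'r'
  'h' (7) + 11 = 18 → 's'
Result = "hptrs"


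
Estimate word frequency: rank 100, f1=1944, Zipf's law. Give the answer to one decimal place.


Zipf's law: f(r) = f(1) / r
f(1) = 1944
f(100) = 1944 / 100
= 19.4 occurrences


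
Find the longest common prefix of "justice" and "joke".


Word 1: "justice"
Word 2: "joke"
Comparing from start:
  Pos 0: 'j' == 'j'
  Pos 1: 'u' != 'o' (stop)
LCP = "j" (length 1)


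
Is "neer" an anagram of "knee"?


Word 1: "knee" → sorted: eekn
Word 2: "neer" → sorted: eenr
Same letters? eekn != eenr
Anagram = No


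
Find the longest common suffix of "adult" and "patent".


Word 1: "adult"
Word 2: "patent"
Comparing from end:
  Pos -1: 't' == 't'
  Pos -2: 'l' != 'n' (stop)
LCS = "t" (length 1)


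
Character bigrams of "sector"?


Word: "sector" (length 6)
Number of bigrams = 6 - 2 + 1 = 5
  Position 0: "se"
  Position 1: "ec"
  Position 2: "ct"
  Position 3: "to"
  Position 4: "or"
Bigrams = "se", "ec", "ct", "to", "or"


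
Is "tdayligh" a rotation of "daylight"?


Word: "daylight", Candidate: "tdayligh"
Method: check if candidate is substring of word+word
"daylightdaylight" contains "tdayligh"? Yes
Is rotation = Yes


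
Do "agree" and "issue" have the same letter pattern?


Pattern of "agree": [0, 1, 2, 3, 3]
Pattern of "issue": [0, 1, 1, 2, 3]
Patterns do not match
Same pattern = No


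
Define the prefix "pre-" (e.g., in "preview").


Prefix: pre-
Example: preview (pre- + view)
Meaning = before


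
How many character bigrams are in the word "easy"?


Word: "easy" (length 4)
Number of 2-grams = length - 2 + 1 = 4 - 2 + 1
= 3


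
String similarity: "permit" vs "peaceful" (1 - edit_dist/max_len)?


Word 1: "permit" (length 6)
Word 2: "peaceful" (length 8)
One optimal edit sequence:
  1. keep 'p'
  2. keep 'e'
  3. insert 'a'  (+1)
  4. insert 'c'  (+1)
  5. substitute 'r' -> 'e'  (+1)
  6. substitute 'm' -> 'f'  (+1)
  7. substitute 'i' -> 'u'  (+1)
  8. substitute 't' -> 'l'  (+1)
Edit distance = 6
Max length = max(6, 8) = 8
Similarity = 1 - 6/8
= 0.2500


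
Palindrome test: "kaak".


Word: "kaak"
Reversed: "kaak"
Forward == Backward? kaak == kaak
Palindrome = Yes


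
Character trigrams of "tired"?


Word: "tired" (length 5)
Number of trigrams = 5 - 3 + 1 = 3
  Position 0: "tir"
  Position 1: "ire"
  Position 2: "red"
Trigrams = "tir", "ire", "red"


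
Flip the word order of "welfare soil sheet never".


Original: "welfare soil sheet never"
Words (1..n): welfare | soil | sheet | never
Reversed (n..1): never | sheet | soil | welfare
Result = "never sheet soil welfare"


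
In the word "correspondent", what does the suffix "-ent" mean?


Suffix: -ent
Example: correspondent (correspond + -ent)
Meaning = one who / that which


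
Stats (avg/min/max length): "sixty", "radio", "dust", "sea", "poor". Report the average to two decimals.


Lengths: "sixty"=5, "radio"=5, "dust"=4, "sea"=3, "poor"=4
Sum = 21, Count = 5
Average = 21/5 = 4.20
= avg=4.20, min=3, max=5


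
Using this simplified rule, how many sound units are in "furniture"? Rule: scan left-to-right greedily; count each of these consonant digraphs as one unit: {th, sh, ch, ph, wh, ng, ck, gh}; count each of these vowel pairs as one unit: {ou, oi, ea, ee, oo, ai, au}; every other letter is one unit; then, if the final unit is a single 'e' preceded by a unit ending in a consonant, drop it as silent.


Word: "furniture" (9 letters)
Left-to-right scan:
  [1] 'f' (letter)
  [2] 'u' (letter)
  [3] 'r' (letter)
  [4] 'n' (letter)
  [5] 'i' (letter)
  [6] 't' (letter)
  [7] 'u' (letter)
  [8] 'r' (letter)
  [9] 'e' (letter)
Units from scan: 9
Final unit is 'e' after a consonant -> drop as silent (-1)
Sound units = 8 units


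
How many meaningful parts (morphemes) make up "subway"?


Word: "subway"
Morphemes: sub- + way
Each morpheme carries meaning
= 2 morphemes


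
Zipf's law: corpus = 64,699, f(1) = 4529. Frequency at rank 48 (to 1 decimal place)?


Zipf's law: f(r) = f(1) / r
f(1) = 4529
f(48) = 4529 / 48
= 94.4 occurrences


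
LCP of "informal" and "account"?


Word 1: "informal"
Word 2: "account"
Comparing from start:
  Pos 0: 'i' != 'a' (stop)
LCP = "" (length 0)


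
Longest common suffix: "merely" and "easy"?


Word 1: "merely"
Word 2: "easy"
Comparing from end:
  Pos -1: 'y' == 'y'
  Pos -2: 'l' != 's' (stop)
LCS = "y" (length 1)


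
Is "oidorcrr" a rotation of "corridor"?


Word: "corridor", Candidate: "oidorcrr"
Method: check if candidate is substring of word+word
"corridorcorridor" contains "oidorcrr"? No
Is rotation = No


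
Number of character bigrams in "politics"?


Word: "politics" (length 8)
Number of 2-grams = length - 2 + 1 = 8 - 2 + 1
= 7


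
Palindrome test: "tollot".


Word: "tollot"
Reversed: "tollot"
Forward == Backward? tollot == tollot
Palindrome = Yes


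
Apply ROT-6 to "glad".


Word: "glad"
Shift: 6
Each letter → (letter + shift) mod 26:
  'g' (6) + 6 = 12 → 'm'
  'l' (11) + 6 = 17 → 'r'
  'a' (0) + 6 = 6 → 'g'
  'd' (3) + 6 = 9 → 'j'
Result = "mrgj"


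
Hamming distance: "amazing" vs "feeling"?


Comparing character by character (same length = 7):
  Pos 0: 'a' vs 'f' !=
  Pos 1: 'm' vs 'e' !=
  Pos 2: 'a' vs 'e' !=
  Pos 3: 'z' vs 'l' !=
  Pos 4: 'i' vs 'i' =
  Pos 5: 'n' vs 'n' =
  Pos 6: 'g' vs 'g' =
Hamming distance = 4


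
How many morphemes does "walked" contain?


Word: "walked"
Morphemes: walk + -ed
Each morpheme carries meaning
= 2 morphemes


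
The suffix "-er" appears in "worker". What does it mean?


Suffix: -er
As in: worker -> work + -er
Meaning = one who / more


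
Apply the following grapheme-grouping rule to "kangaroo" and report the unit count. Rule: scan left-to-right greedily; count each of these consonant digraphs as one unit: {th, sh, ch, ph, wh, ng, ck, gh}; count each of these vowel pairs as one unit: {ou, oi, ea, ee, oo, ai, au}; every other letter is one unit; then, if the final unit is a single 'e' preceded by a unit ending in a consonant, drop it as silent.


Word: "kangaroo" (8 letters)
Left-to-right scan:
  [1] 'k' (letter)
  [2] 'a' (letter)
  [3] 'ng' (digraph)
  [4] 'a' (letter)
  [5] 'r' (letter)
  [6] 'oo' (vowel-pair)
Units from scan: 6
Sound units = 6 units


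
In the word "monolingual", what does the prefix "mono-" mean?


Prefix: mono-
Example: monolingual (mono- + lingual)
Meaning = one


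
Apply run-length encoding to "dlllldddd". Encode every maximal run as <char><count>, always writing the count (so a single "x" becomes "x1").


String: "dlllldddd"
Scanning for consecutive runs:
  'd' x 1
  'l' x 4
  'd' x 4
RLE = "d1l4d4"


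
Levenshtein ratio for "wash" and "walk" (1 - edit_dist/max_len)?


Word 1: "wash" (length 4)
Word 2: "walk" (length 4)
One optimal edit sequence:
  1. keep 'w'
  2. keep 'a'
  3. substitute 's' -> 'l'  (+1)
  4. substitute 'h' -> 'k'  (+1)
Edit distance = 2
Max length = max(4, 4) = 4
Similarity = 1 - 2/4
= 0.5000


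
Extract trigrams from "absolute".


Word: "absolute" (length 8)
Number of trigrams = 8 - 3 + 1 = 6
  Position 0: "abs"
  Position 1: "bso"
  Position 2: "sol"
  Position 3: "olu"
  Position 4: "lut"
  Position 5: "ute"
Trigrams = "abs", "bso", "sol", "olu", "lut", "ute"


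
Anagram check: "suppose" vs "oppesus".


Word 1: "suppose" → sorted: eoppssu
Word 2: "oppesus" → sorted: eoppssu
Same letters? eoppssu == eoppssu
Anagram = Yes


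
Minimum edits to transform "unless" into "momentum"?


Word 1: "unless" (length 6)
Word 2: "momentum" (length 8)
One optimal edit sequence (insert/delete/substitute each cost 1):
  1. substitute 'u' -> 'm'  (+1)
  2. substitute 'n' -> 'o'  (+1)
  3. substitute 'l' -> 'm'  (+1)
  4. keep 'e'
  5. insert 'n'  (+1)
  6. insert 't'  (+1)
  7. substitute 's' -> 'u'  (+1)
  8. substitute 's' -> 'm'  (+1)
Total edit operations: 7
Edit distance = 7


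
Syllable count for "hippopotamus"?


Word: "hippopotamus"
Syllable breakdown: hip-po-pot-a-mus
Counting: 5 parts
= 5 syllables


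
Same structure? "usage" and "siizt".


Pattern of "usage": [0, 1, 2, 3, 4]
Pattern of "siizt": [0, 1, 1, 2, 3]
Patterns do not match
Same pattern = No


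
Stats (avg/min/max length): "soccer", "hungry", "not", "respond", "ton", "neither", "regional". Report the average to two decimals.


Lengths: "soccer"=6, "hungry"=6, "not"=3, "respond"=7, "ton"=3, "neither"=7, "regional"=8
Sum = 40, Count = 7
Average = 40/7 = 5.71
= avg=5.71, min=3, max=8


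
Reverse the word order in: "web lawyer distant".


Original: "web lawyer distant"
Words (1..n): web | lawyer | distant
Reversed (n..1): distant | lawyer | web
Result = "distant lawyer web"


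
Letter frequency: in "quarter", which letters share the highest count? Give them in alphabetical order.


Word: "quarter"
Letter counts:
  'a': 1
  'e': 1
  'q': 1
  'r': 2
  't': 1
  'u': 1
Maximum count = 2
Most frequent = 'r' (2 times each)


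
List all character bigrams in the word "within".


Word: "within" (length 6)
Number of bigrams = 6 - 2 + 1 = 5
  Position 0: "wi"
  Position 1: "it"
  Position 2: "th"
  Position 3: "hi"
  Position 4: "in"
Bigrams = "wi", "it", "th", "hi", "in"


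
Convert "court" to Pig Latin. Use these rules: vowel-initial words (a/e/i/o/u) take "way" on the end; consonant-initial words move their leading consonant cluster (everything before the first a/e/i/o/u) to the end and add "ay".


Word: "court"
Starts with consonant(s) → move to end, add 'ay'
Consonant cluster: "c"
Pig Latin = "ourtcay"


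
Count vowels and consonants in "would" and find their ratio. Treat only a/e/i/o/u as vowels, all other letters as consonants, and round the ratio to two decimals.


Word: "would"
Vowels (a,e,i,o,u): 2
Consonants: 3
Ratio = 2/3
= 0.67


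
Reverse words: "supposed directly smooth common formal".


Original: "supposed directly smooth common formal"
Words (1..n): supposed | directly | smooth | common | formal
Reversed (n..1): formal | common | smooth | directly | supposed
Result = "formal common smooth directly supposed"


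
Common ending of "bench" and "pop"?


Word 1: "bench"
Word 2: "pop"
Comparing from end:
  Pos -1: 'h' != 'p' (stop)
LCS = "" (length 0)


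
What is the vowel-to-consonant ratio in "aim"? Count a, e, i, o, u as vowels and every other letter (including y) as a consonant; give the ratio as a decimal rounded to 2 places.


Word: "aim"
Vowels (a,e,i,o,u): 2
Consonants: 1
Ratio = 2/1
= 2.00


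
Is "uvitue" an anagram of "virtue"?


Word 1: "virtue" → sorted: eirtuv
Word 2: "uvitue" → sorted: eituuv
Same letters? eirtuv != eituuv
Anagram = No


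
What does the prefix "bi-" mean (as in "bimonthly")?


Prefix: bi-
As in: bimonthly -> bi- + monthly
Meaning = two


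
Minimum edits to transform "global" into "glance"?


Word 1: "global" (length 6)
Word 2: "glance" (length 6)
One optimal edit sequence (insert/delete/substitute each cost 1):
  1. keep 'g'
  2. keep 'l'
  3. substitute 'o' -> 'a'  (+1)
  4. substitute 'b' -> 'n'  (+1)
  5. substitute 'a' -> 'c'  (+1)
  6. substitute 'l' -> 'e'  (+1)
Total edit operations: 4
Edit distance = 4


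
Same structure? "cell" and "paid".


Pattern of "cell": [0, 1, 2, 2]
Pattern of "paid": [0, 1, 2, 3]
Patterns do not match
Same pattern = No


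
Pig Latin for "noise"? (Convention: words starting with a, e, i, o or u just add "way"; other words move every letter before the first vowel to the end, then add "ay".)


Word: "noise"
Starts with consonant(s) → move to end, add 'ay'
Consonant cluster: "n"
Pig Latin = "oisenay"


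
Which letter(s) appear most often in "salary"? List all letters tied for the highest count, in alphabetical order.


Word: "salary"
Letter counts:
  'a': 2
  'l': 1
  'r': 1
  's': 1
  'y': 1
Maximum count = 2
Most frequent = 'a' (2 times each)


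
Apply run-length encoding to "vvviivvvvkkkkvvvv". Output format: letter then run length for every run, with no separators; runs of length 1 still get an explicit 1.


String: "vvviivvvvkkkkvvvv"
Scanning for consecutive runs:
  'v' x 3
  'i' x 2
  'v' x 4
  'k' x 4
  'v' x 4
RLE = "v3i2v4k4v4"


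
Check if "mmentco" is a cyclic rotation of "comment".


Word: "comment", Candidate: "mmentco"
Method: check if candidate is substring of word+word
"commentcomment" contains "mmentco"? Yes
Is rotation = Yes


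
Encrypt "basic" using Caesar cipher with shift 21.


Word: "basic"
Shift: 21
Each letter → (letter + shift) mod 26:
  'b' (1) + 21 = 22 → 'w'
  'a' (0) + 21 = 21 → 'v'
  's' (18) + 21 = 13 → 'n'
  'i' (8) + 21 = 3 → 'd'
  'c' (2) + 21 = 23 → 'x'
Result = "wvndx"


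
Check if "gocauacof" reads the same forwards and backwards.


Word: "gocauacof"
Reversed: "focauacog"
Forward == Backward? gocauacof != focauacog
Palindrome = No


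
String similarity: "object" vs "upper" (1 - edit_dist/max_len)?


Word 1: "object" (length 6)
Word 2: "upper" (length 5)
One optimal edit sequence:
  1. substitute 'o' -> 'u'  (+1)
  2. substitute 'b' -> 'p'  (+1)
  3. substitute 'j' -> 'p'  (+1)
  4. keep 'e'
  5. delete 'c'  (+1)
  6. substitute 't' -> 'r'  (+1)
Edit distance = 5
Max length = max(6, 5) = 6
Similarity = 1 - 5/6
= 0.1667


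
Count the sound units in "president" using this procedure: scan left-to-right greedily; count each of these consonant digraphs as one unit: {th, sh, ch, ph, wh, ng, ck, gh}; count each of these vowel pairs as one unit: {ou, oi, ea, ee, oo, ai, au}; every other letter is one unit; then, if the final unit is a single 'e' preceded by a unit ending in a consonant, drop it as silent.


Word: "president" (9 letters)
Left-to-right scan:
  1. 'p' (letter)
  2. 'r' (letter)
  3. 'e' (letter)
  4. 's' (letter)
  5. 'i' (letter)
  6. 'd' (letter)
  7. 'e' (letter)
  8. 'n' (letter)
  9. 't' (letter)
Units from scan: 9
Sound units = 9 units


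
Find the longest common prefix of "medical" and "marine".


Word 1: "medical"
Word 2: "marine"
Comparing from start:
  Pos 0: 'm' == 'm'
  Pos 1: 'e' != 'a' (stop)
LCP = "m" (length 1)


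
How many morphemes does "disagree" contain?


Word: "disagree"
Morphemes: dis- / agree
Each morpheme carries meaning
= 2 morphemes


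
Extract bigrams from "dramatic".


Word: "dramatic" (length 8)
Number of bigrams = 8 - 2 + 1 = 7
  Position 0: "dr"
  Position 1: "ra"
  Position 2: "am"
  Position 3: "ma"
  Position 4: "at"
  Position 5: "ti"
  Position 6: "ic"
Bigrams = "dr", "ra", "am", "ma", "at", "ti", "ic"


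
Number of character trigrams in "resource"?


Word: "resource" (length 8)
Number of 3-grams = length - 3 + 1 = 8 - 3 + 1
= 6


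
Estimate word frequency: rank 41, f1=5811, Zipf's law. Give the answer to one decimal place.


Zipf's law: f(r) = f(1) / r
f(1) = 5811
f(41) = 5811 / 41
= 141.7 occurrences


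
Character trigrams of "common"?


Word: "common" (length 6)
Number of trigrams = 6 - 3 + 1 = 4
  Position 0: "com"
  Position 1: "omm"
  Position 2: "mmo"
  Position 3: "mon"
Trigrams = "com", "omm", "mmo", "mon"


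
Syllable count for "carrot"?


Word: "carrot"
Syllable breakdown: car | rot
Counting: 2 parts
= 2 syllables


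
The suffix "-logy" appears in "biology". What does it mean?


Suffix: -logy
Example: biology = bio- + -logy
Meaning = study of


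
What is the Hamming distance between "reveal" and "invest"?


Comparing character by character (same length = 6):
  Pos 0: 'r' vs 'i' !=
  Pos 1: 'e' vs 'n' !=
  Pos 2: 'v' vs 'v' =
  Pos 3: 'e' vs 'e' =
  Pos 4: 'a' vs 's' !=
  Pos 5: 'l' vs 't' !=
Hamming distance = 4


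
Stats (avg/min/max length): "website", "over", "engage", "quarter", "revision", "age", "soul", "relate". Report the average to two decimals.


Lengths: "website"=7, "over"=4, "engage"=6, "quarter"=7, "revision"=8, "age"=3, "soul"=4, "relate"=6
Sum = 45, Count = 8
Average = 45/8 = 5.63
= avg=5.63, min=3, max=8


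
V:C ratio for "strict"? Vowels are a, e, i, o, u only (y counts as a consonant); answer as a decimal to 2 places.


Word: "strict"
Vowels (a,e,i,o,u): 1
Consonants: 5
Ratio = 1/5
= 0.20


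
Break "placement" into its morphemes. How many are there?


Word: "placement"
Morphemes: place + -ment
Each morpheme carries meaning
= 2 morphemes


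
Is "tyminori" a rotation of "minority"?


Word: "minority", Candidate: "tyminori"
Method: check if candidate is substring of word+word
"minorityminority" contains "tyminori"? Yes
Is rotation = Yes


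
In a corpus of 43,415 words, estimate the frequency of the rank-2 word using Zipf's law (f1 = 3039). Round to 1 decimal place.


Zipf's law: f(r) = f(1) / r
f(1) = 3039
f(2) = 3039 / 2
= 1519.5 occurrences


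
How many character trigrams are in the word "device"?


Word: "device" (length 6)
Number of 3-grams = length - 3 + 1 = 6 - 3 + 1
= 4


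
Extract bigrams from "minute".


Word: "minute" (length 6)
Number of bigrams = 6 - 2 + 1 = 5
  Position 0: "mi"
  Position 1: "in"
  Position 2: "nu"
  Position 3: "ut"
  Position 4: "te"
Bigrams = "mi", "in", "nu", "ut", "te"


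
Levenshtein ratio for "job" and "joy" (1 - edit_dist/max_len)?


Word 1: "job" (length 3)
Word 2: "joy" (length 3)
One optimal edit sequence:
  1. keep 'j'
  2. keep 'o'
  3. substitute 'b' -> 'y'  (+1)
Edit distance = 1
Max length = max(3, 3) = 3
Similarity = 1 - 1/3
= 0.6667


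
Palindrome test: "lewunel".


Word: "lewunel"
Reversed: "lenuwel"
Forward == Backward? lewunel != lenuwel
Palindrome = No


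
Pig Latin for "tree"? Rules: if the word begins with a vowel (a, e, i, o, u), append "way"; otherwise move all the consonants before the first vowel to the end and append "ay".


Word: "tree"
Starts with consonant(s) → move to end, add 'ay'
Consonant cluster: "tr"
Pig Latin = "eetray"


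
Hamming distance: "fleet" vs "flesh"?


Comparing character by character (same length = 5):
  Pos 0: 'f' vs 'f' =
  Pos 1: 'l' vs 'l' =
  Pos 2: 'e' vs 'e' =
  Pos 3: 'e' vs 's' !=
  Pos 4: 't' vs 'h' !=
Hamming distance = 2


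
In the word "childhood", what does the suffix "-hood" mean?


Suffix: -hood
Example: childhood = child + -hood
Meaning = state / condition


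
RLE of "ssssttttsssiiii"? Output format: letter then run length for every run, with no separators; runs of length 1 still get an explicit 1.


String: "ssssttttsssiiii"
Scanning for consecutive runs:
  's' x 4
  't' x 4
  's' x 3
  'i' x 4
RLE = "s4t4s3i4"


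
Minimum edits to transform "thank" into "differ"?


Word 1: "thank" (length 5)
Word 2: "differ" (length 6)
One optimal edit sequence (insert/delete/substitute each cost 1):
  1. insert 'd'  (+1)
  2. substitute 't' -> 'i'  (+1)
  3. substitute 'h' -> 'f'  (+1)
  4. substitute 'a' -> 'f'  (+1)
  5. substitute 'n' -> 'e'  (+1)
  6. substitute 'k' -> 'r'  (+1)
Total edit operations: 6
Edit distance = 6


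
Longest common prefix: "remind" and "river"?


Word 1: "remind"
Word 2: "river"
Comparing from start:
  Pos 0: 'r' == 'r'
  Pos 1: 'e' != 'i' (stop)
LCP = "r" (length 1)


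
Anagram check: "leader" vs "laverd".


Word 1: "leader" → sorted: adeelr
Word 2: "laverd" → sorted: adelrv
Same letters? adeelr != adelrv
Anagram = No


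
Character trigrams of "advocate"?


Word: "advocate" (length 8)
Number of trigrams = 8 - 3 + 1 = 6
  Position 0: "adv"
  Position 1: "dvo"
  Position 2: "voc"
  Position 3: "oca"
  Position 4: "cat"
  Position 5: "ate"
Trigrams = "adv", "dvo", "voc", "oca", "cat", "ate"


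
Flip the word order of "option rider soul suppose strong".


Original: "option rider soul suppose strong"
Words (1..n): option | rider | soul | suppose | strong
Reversed (n..1): strong | suppose | soul | rider | option
Result = "strong suppose soul rider option"


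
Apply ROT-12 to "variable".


Word: "variable"
Shift: 12
Each letter → (letter + shift) mod 26:
  'v' (21) + 12 = 7 → 'h'
  'a' (0) + 12 = 12 → 'm'
  'r' (17) + 12 = 3 → 'd'
  'i' (8) + 12 = 20 → 'u'
  'a' (0) + 12 = 12 → 'm'
  'b' (1) + 12 = 13 → 'n'
  'l' (11) + 12 = 23 → 'x'
  'e' (4) + 12 = 16 → 'q'
Result = "hmdumnxq"


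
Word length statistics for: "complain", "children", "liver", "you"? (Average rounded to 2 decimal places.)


Lengths: "complain"=8, "children"=8, "liver"=5, "you"=3
Sum = 24, Count = 4
Average = 24/4 = 6.00
= avg=6.00, min=3, max=8


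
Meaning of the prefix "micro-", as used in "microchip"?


Prefix: micro-
Example: microchip = micro- + chip
Meaning = small


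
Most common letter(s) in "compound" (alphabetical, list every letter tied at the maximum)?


Word: "compound"
Letter counts:
  'c': 1
  'd': 1
  'm': 1
  'n': 1
  'o': 2
  'p': 1
  'u': 1
Maximum count = 2
Most frequent = 'o' (2 times each)


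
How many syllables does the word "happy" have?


Word: "happy"
Syllable breakdown: hap-py
Counting: 2 parts
= 2 syllables


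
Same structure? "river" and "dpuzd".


Pattern of "river": [0, 1, 2, 3, 0]
Pattern of "dpuzd": [0, 1, 2, 3, 0]
Patterns match
Same pattern = Yes


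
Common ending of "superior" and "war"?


Word 1: "superior"
Word 2: "war"
Comparing from end:
  Pos -1: 'r' == 'r'
  Pos -2: 'o' != 'a' (stop)
LCS = "r" (length 1)


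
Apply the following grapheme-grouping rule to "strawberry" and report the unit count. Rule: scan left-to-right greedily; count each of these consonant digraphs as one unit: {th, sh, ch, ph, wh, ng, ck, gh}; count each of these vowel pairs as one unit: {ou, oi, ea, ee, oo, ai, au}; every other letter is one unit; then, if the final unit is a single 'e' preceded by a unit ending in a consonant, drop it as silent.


Word: "strawberry" (10 letters)
Left-to-right scan:
  [1] 's' (letter)
  [2] 't' (letter)
  [3] 'r' (letter)
  [4] 'a' (letter)
  [5] 'w' (letter)
  [6] 'b' (letter)
  [7] 'e' (letter)
  [8] 'r' (letter)
  [9] 'r' (letter)
  [10] 'y' (letter)
Units from scan: 10
Sound units = 10 units


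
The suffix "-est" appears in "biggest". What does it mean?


Suffix: -est
Example: biggest (big + -est, with a spelling change)
Meaning = most


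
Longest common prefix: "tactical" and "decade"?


Word 1: "tactical"
Word 2: "decade"
Comparing from start:
  Pos 0: 't' != 'd' (stop)
LCP = "" (length 0)


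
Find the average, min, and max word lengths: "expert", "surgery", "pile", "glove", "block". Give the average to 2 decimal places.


Lengths: "expert"=6, "surgery"=7, "pile"=4, "glove"=5, "block"=5
Sum = 27, Count = 5
Average = 27/5 = 5.40
= avg=5.40, min=4, max=7


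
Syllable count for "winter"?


Word: "winter"
Syllable breakdown: win | ter
Counting: 2 parts
= 2 syllables


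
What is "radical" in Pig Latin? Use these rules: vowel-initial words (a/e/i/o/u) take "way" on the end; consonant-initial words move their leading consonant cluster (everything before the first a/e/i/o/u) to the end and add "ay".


Word: "radical"
Starts with consonant(s) → move to end, add 'ay'
Consonant cluster: "r"
Pig Latin = "adicalray"


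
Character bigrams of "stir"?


Word: "stir" (length 4)
Number of bigrams = 4 - 2 + 1 = 3
  Position 0: "st"
  Position 1: "ti"
  Position 2: "ir"
Bigrams = "st", "ti", "ir"


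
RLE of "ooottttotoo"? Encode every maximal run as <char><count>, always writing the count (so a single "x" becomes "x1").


String: "ooottttotoo"
Scanning for consecutive runs:
  'o' x 3
  't' x 4
  'o' x 1
  't' x 1
  'o' x 2
RLE = "o3t4o1t1o2"


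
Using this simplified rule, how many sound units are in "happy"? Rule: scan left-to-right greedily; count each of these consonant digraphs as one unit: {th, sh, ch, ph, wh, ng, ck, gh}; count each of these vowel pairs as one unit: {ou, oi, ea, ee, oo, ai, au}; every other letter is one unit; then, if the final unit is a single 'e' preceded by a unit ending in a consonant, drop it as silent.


Word: "happy" (5 letters)
Left-to-right scan:
  1. 'h' (letter)
  2. 'a' (letter)
  3. 'p' (letter)
  4. 'p' (letter)
  5. 'y' (letter)
Units from scan: 5
Sound units = 5 units


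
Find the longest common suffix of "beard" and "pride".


Word 1: "beard"
Word 2: "pride"
Comparing from end:
  Pos -1: 'd' != 'e' (stop)
LCS = "" (length 0)


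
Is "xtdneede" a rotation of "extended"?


Word: "extended", Candidate: "xtdneede"
Method: check if candidate is substring of word+word
"extendedextended" contains "xtdneede"? No
Is rotation = No


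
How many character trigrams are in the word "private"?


Word: "private" (length 7)
Number of 3-grams = length - 3 + 1 = 7 - 3 + 1
= 5


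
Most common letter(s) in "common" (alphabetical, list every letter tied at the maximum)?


Word: "common"
Letter counts:
  'c': 1
  'm': 2
  'n': 1
  'o': 2
Maximum count = 2
Most frequent = 'm', 'o' (2 times each)


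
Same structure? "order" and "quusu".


Pattern of "order": [0, 1, 2, 3, 1]
Pattern of "quusu": [0, 1, 1, 2, 1]
Patterns do not match
Same pattern = No


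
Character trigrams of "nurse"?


Word: "nurse" (length 5)
Number of trigrams = 5 - 3 + 1 = 3
  Position 0: "nur"
  Position 1: "urs"
  Position 2: "rse"
Trigrams = "nur", "urs", "rse"


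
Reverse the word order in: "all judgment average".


Original: "all judgment average"
Words (1..n): all | judgment | average
Reversed (n..1): average | judgment | all
Result = "average judgment all"


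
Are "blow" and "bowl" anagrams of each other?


Word 1: "blow" → sorted: blow
Word 2: "bowl" → sorted: blow
Same letters? blow == blow
Anagram = Yes


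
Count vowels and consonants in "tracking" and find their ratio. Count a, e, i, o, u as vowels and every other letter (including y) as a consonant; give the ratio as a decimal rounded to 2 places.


Word: "tracking"
Vowels (a,e,i,o,u): 2
Consonants: 6
Ratio = 2/6
= 0.33


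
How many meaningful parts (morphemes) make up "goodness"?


Word: "goodness"
Morphemes: good / -ness
Each morpheme carries meaning
= 2 morphemes


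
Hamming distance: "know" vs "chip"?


Comparing character by character (same length = 4):
  Pos 0: 'k' vs 'c' !=
  Pos 1: 'n' vs 'h' !=
  Pos 2: 'o' vs 'i' !=
  Pos 3: 'w' vs 'p' !=
Hamming distance = 4


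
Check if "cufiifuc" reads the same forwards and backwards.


Word: "cufiifuc"
Reversed: "cufiifuc"
Forward == Backward? cufiifuc == cufiifuc
Palindrome = Yes


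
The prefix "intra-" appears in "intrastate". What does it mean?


Prefix: intra-
As in: intrastate -> intra- + state
Meaning = within


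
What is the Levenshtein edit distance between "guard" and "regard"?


Word 1: "guard" (length 5)
Word 2: "regard" (length 6)
One optimal edit sequence (insert/delete/substitute each cost 1):
  1. insert 'r'  (+1)
  2. substitute 'g' -> 'e'  (+1)
  3. substitute 'u' -> 'g'  (+1)
  4. keep 'a'
  5. keep 'r'
  6. keep 'd'
Total edit operations: 3
Edit distance = 3


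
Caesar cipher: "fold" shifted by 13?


Word: "fold"
Shift: 13
Each letter → (letter + shift) mod 26:
  'f' (5) + 13 = 18 → 's'
  'o' (14) + 13 = 1 → 'b'
  'l' (11) + 13 = 24 → 'y'
  'd' (3) + 13 = 16 → 'q'
Result = "sbyq"


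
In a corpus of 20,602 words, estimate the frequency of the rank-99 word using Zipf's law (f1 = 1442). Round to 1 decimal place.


Zipf's law: f(r) = f(1) / r
f(1) = 1442
f(99) = 1442 / 99
= 14.6 occurrences


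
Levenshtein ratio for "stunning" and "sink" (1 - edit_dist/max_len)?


Word 1: "stunning" (length 8)
Word 2: "sink" (length 4)
One optimal edit sequence:
  1. keep 's'
  2. delete 't'  (+1)
  3. delete 'u'  (+1)
  4. delete 'n'  (+1)
  5. delete 'n'  (+1)
  6. keep 'i'
  7. keep 'n'
  8. substitute 'g' -> 'k'  (+1)
Edit distance = 5
Max length = max(8, 4) = 8
Similarity = 1 - 5/8
= 0.3750


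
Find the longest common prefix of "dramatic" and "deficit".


Word 1: "dramatic"
Word 2: "deficit"
Comparing from start:
  Pos 0: 'd' == 'd'
  Pos 1: 'r' != 'e' (stop)
LCP = "d" (length 1)


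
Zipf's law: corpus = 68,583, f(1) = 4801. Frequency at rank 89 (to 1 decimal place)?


Zipf's law: f(r) = f(1) / r
f(1) = 4801
f(89) = 4801 / 89
= 53.9 occurrences


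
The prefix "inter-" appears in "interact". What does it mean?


Prefix: inter-
As in: interact -> inter- + act
Meaning = between


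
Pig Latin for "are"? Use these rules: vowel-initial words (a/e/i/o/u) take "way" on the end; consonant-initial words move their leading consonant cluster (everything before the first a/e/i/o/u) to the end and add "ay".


Word: "are"
Starts with vowel → add 'way'
Pig Latin = "areway"


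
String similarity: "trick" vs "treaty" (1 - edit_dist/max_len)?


Word 1: "trick" (length 5)
Word 2: "treaty" (length 6)
One optimal edit sequence:
  1. keep 't'
  2. keep 'r'
  3. insert 'e'  (+1)
  4. substitute 'i' -> 'a'  (+1)
  5. substitute 'c' -> 't'  (+1)
  6. substitute 'k' -> 'y'  (+1)
Edit distance = 4
Max length = max(5, 6) = 6
Similarity = 1 - 4/6
= 0.3333


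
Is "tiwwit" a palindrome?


Word: "tiwwit"
Reversed: "tiwwit"
Forward == Backward? tiwwit == tiwwit
Palindrome = Yes


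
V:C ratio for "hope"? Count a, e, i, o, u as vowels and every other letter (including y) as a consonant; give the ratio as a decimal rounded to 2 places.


Word: "hope"
Vowels (a,e,i,o,u): 2
Consonants: 2
Ratio = 2/2
= 1.00


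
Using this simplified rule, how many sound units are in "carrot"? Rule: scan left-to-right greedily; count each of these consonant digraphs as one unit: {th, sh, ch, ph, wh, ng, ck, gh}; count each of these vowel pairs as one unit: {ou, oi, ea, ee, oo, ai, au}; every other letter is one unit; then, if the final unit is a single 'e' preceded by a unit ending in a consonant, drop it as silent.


Word: "carrot" (6 letters)
Left-to-right scan:
  (1) 'c' (letter)
  (2) 'a' (letter)
  (3) 'r' (letter)
  (4) 'r' (letter)
  (5) 'o' (letter)
  (6) 't' (letter)
Units from scan: 6
Sound units = 6 units
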